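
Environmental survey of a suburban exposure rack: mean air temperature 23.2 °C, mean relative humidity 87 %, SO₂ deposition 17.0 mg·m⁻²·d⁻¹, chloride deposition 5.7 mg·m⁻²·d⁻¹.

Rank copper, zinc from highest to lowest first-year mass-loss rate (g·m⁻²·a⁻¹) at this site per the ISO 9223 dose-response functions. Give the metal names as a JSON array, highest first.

["copper", "zinc"]

copper: T>10 °C ⇒ hinge -0.080·(23.2−10) = -1.0560
  SO₂ term: 0.0053·17.0^0.26·exp(0.059·87-1.0560) = 0.6528
  Cl⁻ term: 0.01025·5.7^0.27·exp(0.036·87+0.049·23.2) = 1.171
  sum: 0.6528 + 1.171 → r_corr = 1.824 μm/a
  mass loss = 1.824 μm/a × 8.96 g/cm³ = 16.35 g·m⁻²·a⁻¹
zinc: temperature factor f = -0.071·(13.2) = -0.9372
  SO₂ term: 0.0129·17.0^0.44·exp(0.046·87-0.9372) = 0.9616
  Sd branch = 0.0175·Sd^0.57·e^(0.008·RH+0.085·T) = 0.6801 μm/a
  r_corr = 0.9616 + 0.6801 = 1.642 μm/a
  mass loss = 1.642 μm/a × 7.14 g/cm³ = 11.72 g·m⁻²·a⁻¹
Ordering by g·m⁻²·a⁻¹: copper (16.3) > zinc (11.7)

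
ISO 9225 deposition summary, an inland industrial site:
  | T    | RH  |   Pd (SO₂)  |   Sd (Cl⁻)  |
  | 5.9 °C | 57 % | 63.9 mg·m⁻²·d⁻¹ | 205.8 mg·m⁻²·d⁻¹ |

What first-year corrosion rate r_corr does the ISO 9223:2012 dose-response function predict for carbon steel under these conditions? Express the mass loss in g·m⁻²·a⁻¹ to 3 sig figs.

r_corr = 385 g·m⁻²·a⁻¹

carbon steel: temperature factor f = +0.150·(-4.1) = -0.6150
  SO₂ term: 1.77·63.9^0.52·exp(0.02·57-0.6150) = 25.99
  Sd branch = 0.102·Sd^0.62·e^(0.033·RH+0.04·T) = 23.03 μm/a
  sum: 25.99 + 23.03 → r_corr = 49.02 μm/a
Convert to mass loss: 49.02 μm/a × 7.85 g/cm³ = 384.8 g·m⁻²·a⁻¹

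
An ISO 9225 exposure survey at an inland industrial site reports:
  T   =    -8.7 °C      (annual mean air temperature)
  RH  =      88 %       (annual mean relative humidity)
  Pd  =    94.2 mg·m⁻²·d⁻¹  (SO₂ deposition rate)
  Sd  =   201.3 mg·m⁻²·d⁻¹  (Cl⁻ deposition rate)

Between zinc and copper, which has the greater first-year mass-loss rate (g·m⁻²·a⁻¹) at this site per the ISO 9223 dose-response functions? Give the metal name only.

zinc

zinc: T≤10 °C ⇒ hinge +0.038·(-8.7−10) = -0.7106
  sulphur-dioxide contribution → 2.683 μm/a
  chloride contribution → 0.3474 μm/a
  total first-year rate 3.03 μm/a
  mass loss = 3.03 μm/a × 7.14 g/cm³ = 21.64 g·m⁻²·a⁻¹
copper: temperature factor f = +0.126·(-18.7) = -2.3562
  sulphur-dioxide contribution → 0.2945 μm/a
  chloride contribution → 0.666 μm/a
  total first-year rate 0.9605 μm/a
  mass loss = 0.9605 μm/a × 8.96 g/cm³ = 8.606 g·m⁻²·a⁻¹
Ordering by g·m⁻²·a⁻¹: zinc (21.6) > copper (8.61)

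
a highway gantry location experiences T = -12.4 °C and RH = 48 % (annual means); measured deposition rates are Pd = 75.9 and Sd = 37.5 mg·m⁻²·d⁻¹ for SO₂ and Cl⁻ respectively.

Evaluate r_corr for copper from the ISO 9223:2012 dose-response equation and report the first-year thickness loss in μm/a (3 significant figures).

copper: temperature factor f = +0.126·(-22.4) = -2.8224
  Pd branch = 0.0053·Pd^0.26·e^(0.059·RH+f) = 0.01649 μm/a
  Cl⁻ term: 0.01025·37.5^0.27·exp(0.036·48+0.049·-12.4) = 0.08362
  r_corr = 0.01649 + 0.08362 = 0.1001 μm/a

r_corr = 0.100 μm/a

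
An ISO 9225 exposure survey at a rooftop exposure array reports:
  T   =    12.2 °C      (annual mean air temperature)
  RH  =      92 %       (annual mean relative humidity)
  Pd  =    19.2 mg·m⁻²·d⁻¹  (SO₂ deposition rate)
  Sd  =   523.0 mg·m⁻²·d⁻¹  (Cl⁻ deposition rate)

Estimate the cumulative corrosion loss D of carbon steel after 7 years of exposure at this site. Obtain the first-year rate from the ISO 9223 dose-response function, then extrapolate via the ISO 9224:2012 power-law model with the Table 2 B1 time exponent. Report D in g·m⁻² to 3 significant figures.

D(7) = 4.64e+03 g·m⁻²

carbon steel: f(T) = -0.054·(T−10) [T>10 °C] = -0.1188
  SO₂ term: 1.77·19.2^0.52·exp(0.02·92-0.1188) = 46
  Cl⁻ term: 0.102·523.0^0.62·exp(0.033·92+0.04·12.2) = 167.7
  r_corr = 46 + 167.7 = 213.7 μm/a
ISO 9224: D(t) = r_corr · t^b with b = 0.523 (carbon steel, B1)
  D(7) = 213.7 × 7^0.523 = 213.7 × 2.767 = 591.3 μm
  Mass loss = 591.3 μm × 7.85 g/cm³ = 4642 g·m⁻²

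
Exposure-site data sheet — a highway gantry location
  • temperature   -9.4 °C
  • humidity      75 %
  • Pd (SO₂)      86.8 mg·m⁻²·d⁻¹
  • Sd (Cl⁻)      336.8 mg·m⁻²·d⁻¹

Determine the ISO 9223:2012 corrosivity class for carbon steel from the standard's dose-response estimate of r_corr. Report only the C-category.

carbon steel: temperature factor f = +0.150·(-19.4) = -2.9100
  Pd branch = 1.77·Pd^0.52·e^(0.02·RH+f) = 4.402 μm/a
  Sd branch = 0.102·Sd^0.62·e^(0.033·RH+0.04·T) = 30.7 μm/a
  r_corr = 4.402 + 30.7 = 35.1 μm/a
35.1 μm/a falls in (25, 50] for carbon steel → category C3

C3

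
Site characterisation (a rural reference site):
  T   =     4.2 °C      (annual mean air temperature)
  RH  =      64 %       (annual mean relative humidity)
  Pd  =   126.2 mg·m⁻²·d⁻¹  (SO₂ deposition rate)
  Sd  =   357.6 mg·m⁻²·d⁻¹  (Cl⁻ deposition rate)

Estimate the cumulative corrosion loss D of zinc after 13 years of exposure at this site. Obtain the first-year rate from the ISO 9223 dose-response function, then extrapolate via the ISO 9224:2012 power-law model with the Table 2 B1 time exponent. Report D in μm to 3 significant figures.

zinc: temperature factor f = +0.038·(-5.8) = -0.2204
  Pd branch = 0.0129·Pd^0.44·e^(0.046·RH+f) = 1.652 μm/a
  Cl⁻ term: 0.0175·357.6^0.57·exp(0.008·64+0.085·4.2) = 1.191
  r_corr = 1.652 + 1.191 = 2.842 μm/a
Long-term exponent b (ISO 9224 Table 2, B1) = 0.813
  D(13) = 2.842 × 13^0.813 = 2.842 × 8.047 = 22.87 μm

D(13) = 22.9 μm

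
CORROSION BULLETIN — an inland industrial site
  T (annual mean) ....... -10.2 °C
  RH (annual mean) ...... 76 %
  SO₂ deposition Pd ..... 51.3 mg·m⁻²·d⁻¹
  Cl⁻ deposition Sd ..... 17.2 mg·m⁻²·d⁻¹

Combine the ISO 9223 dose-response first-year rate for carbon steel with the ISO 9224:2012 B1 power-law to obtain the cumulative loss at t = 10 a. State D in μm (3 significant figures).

carbon steel: T≤10 °C ⇒ hinge +0.150·(-10.2−10) = -3.0300
  Pd branch = 1.77·Pd^0.52·e^(0.02·RH+f) = 3.03 μm/a
  Cl⁻ term: 0.102·17.2^0.62·exp(0.033·76+0.04·-10.2) = 4.86
  r_corr = 3.03 + 4.86 = 7.89 μm/a
ISO 9224: D(t) = r_corr · t^b with b = 0.523 (carbon steel, B1)
  D(10) = 7.89 × 10^0.523 = 7.89 × 3.334 = 26.31 μm

D(10) = 26.3 μm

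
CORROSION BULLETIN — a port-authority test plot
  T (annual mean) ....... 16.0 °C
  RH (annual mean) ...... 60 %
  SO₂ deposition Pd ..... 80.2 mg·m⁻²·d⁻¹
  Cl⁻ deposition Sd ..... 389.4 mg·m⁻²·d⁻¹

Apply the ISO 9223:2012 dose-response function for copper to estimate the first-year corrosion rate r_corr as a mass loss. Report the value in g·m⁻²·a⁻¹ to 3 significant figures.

r_corr = 11.9 g·m⁻²·a⁻¹

copper: f(T) = -0.080·(T−10) [T>10 °C] = -0.4800
  sulphur-dioxide contribution → 0.3534 μm/a
  chloride contribution → 0.9743 μm/a
  ⇒ r_corr(copper) = 1.328 μm/a
Convert to mass loss: 1.328 μm/a × 8.96 g/cm³ = 11.9 g·m⁻²·a⁻¹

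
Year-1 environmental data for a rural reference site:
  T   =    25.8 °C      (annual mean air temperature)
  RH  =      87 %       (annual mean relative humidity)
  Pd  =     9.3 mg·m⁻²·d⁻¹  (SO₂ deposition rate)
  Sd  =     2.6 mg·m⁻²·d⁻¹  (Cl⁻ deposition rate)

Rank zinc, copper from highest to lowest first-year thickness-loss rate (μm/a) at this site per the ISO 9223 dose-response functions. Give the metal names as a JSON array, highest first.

["copper", "zinc"]

zinc: T>10 °C ⇒ hinge -0.071·(25.8−10) = -1.1218
  SO₂ term: 0.0129·9.3^0.44·exp(0.046·87-1.1218) = 0.6132
  Sd branch = 0.0175·Sd^0.57·e^(0.008·RH+0.085·T) = 0.5423 μm/a
  r_corr = 0.6132 + 0.5423 = 1.155 μm/a
copper: T>10 °C ⇒ hinge -0.080·(25.8−10) = -1.2640
  SO₂ term: 0.0053·9.3^0.26·exp(0.059·87-1.2640) = 0.4533
  Cl⁻ term: 0.01025·2.6^0.27·exp(0.036·87+0.049·25.8) = 1.076
  sum: 0.4533 + 1.076 → r_corr = 1.53 μm/a
Ordering by μm/a: copper (1.53) > zinc (1.16)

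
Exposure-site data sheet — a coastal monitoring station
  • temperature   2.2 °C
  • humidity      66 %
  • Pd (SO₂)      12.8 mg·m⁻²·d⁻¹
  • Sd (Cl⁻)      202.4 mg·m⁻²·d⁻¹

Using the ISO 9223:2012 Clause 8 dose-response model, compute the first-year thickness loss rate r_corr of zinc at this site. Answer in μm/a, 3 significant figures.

r_corr = 1.35 μm/a

zinc: f(T) = +0.038·(T−10) [T≤10 °C] = -0.2964
  SO₂ term: 0.0129·12.8^0.44·exp(0.046·66-0.2964) = 0.6131
  Cl⁻ term: 0.0175·202.4^0.57·exp(0.008·66+0.085·2.2) = 0.7381
  sum: 0.6131 + 0.7381 → r_corr = 1.351 μm/a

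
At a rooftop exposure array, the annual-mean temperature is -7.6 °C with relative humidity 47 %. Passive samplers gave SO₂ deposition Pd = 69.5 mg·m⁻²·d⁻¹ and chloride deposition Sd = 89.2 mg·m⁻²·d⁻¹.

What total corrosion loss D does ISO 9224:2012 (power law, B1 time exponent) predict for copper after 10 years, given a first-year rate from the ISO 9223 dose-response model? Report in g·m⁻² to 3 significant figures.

D(10) = 6.52 g·m⁻²

copper: temperature factor f = +0.126·(-17.6) = -2.2176
  Pd branch = 0.0053·Pd^0.26·e^(0.059·RH+f) = 0.02782 μm/a
  Cl⁻ term: 0.01025·89.2^0.27·exp(0.036·47+0.049·-7.6) = 0.1289
  r_corr = 0.02782 + 0.1289 = 0.1568 μm/a
Long-term exponent b (ISO 9224 Table 2, B1) = 0.667
  D(10) = 0.1568 × 10^0.667 = 0.1568 × 4.645 = 0.7282 μm
  Mass loss = 0.7282 μm × 8.96 g/cm³ = 6.525 g·m⁻²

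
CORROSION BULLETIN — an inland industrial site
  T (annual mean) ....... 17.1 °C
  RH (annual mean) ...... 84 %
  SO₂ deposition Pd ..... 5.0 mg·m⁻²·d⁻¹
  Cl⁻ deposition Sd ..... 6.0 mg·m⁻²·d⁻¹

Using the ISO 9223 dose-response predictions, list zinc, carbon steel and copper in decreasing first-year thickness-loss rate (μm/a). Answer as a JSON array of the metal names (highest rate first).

["carbon steel", "copper", "zinc"]

zinc: temperature factor f = -0.071·(7.1) = -0.5041
  Pd branch = 0.0129·Pd^0.44·e^(0.046·RH+f) = 0.7539 μm/a
  Sd branch = 0.0175·Sd^0.57·e^(0.008·RH+0.085·T) = 0.4071 μm/a
  r_corr = 0.7539 + 0.4071 = 1.161 μm/a
carbon steel: f(T) = -0.054·(T−10) [T>10 °C] = -0.3834
  SO₂ term: 1.77·5.0^0.52·exp(0.02·84-0.3834) = 14.95
  Sd branch = 0.102·Sd^0.62·e^(0.033·RH+0.04·T) = 9.817 μm/a
  r_corr = 14.95 + 9.817 = 24.76 μm/a
copper: temperature factor f = -0.080·(7.1) = -0.5680
  Pd branch = 0.0053·Pd^0.26·e^(0.059·RH+f) = 0.6482 μm/a
  Sd branch = 0.01025·Sd^0.27·e^(0.036·RH+0.049·T) = 0.7907 μm/a
  r_corr = 0.6482 + 0.7907 = 1.439 μm/a
Ordering by μm/a: carbon steel (24.8) > copper (1.44) > zinc (1.16)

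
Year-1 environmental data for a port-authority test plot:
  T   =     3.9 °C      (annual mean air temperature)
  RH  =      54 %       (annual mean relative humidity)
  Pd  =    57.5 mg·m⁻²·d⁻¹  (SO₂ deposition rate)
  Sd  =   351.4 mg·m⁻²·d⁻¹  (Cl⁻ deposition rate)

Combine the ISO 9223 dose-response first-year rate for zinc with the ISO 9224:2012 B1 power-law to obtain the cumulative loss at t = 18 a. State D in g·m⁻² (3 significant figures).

D(18) = 134 g·m⁻²

zinc: T≤10 °C ⇒ hinge +0.038·(3.9−10) = -0.2318
  sulphur-dioxide contribution → 0.7294 μm/a
  chloride contribution → 1.061 μm/a
  total first-year rate 1.79 μm/a
Power-law: D(18) = r_corr · 18^0.813
  D(18) = 1.79 × 18^0.813 = 1.79 × 10.48 = 18.77 μm
  Mass loss = 18.77 μm × 7.14 g/cm³ = 134 g·m⁻²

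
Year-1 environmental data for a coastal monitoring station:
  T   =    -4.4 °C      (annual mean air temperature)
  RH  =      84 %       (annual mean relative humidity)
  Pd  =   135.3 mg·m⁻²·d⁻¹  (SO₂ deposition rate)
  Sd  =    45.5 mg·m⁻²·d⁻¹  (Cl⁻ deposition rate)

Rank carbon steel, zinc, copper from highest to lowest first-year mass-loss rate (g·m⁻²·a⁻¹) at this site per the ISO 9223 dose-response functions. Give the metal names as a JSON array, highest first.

carbon steel: temperature factor f = +0.150·(-14.4) = -2.1600
  sulphur-dioxide contribution → 14.05 μm/a
  chloride contribution → 14.59 μm/a
  ⇒ r_corr(carbon steel) = 28.64 μm/a
  mass loss = 28.64 μm/a × 7.85 g/cm³ = 224.8 g·m⁻²·a⁻¹
zinc: f(T) = +0.038·(T−10) [T≤10 °C] = -0.5472
  sulphur-dioxide contribution → 3.082 μm/a
  chloride contribution → 0.2077 μm/a
  total first-year rate 3.29 μm/a
  mass loss = 3.29 μm/a × 7.14 g/cm³ = 23.49 g·m⁻²·a⁻¹
copper: temperature factor f = +0.126·(-14.4) = -1.8144
  sulphur-dioxide contribution → 0.4393 μm/a
  chloride contribution → 0.4765 μm/a
  ⇒ r_corr(copper) = 0.9158 μm/a
  mass loss = 0.9158 μm/a × 8.96 g/cm³ = 8.206 g·m⁻²·a⁻¹
Ordering by g·m⁻²·a⁻¹: carbon steel (225) > zinc (23.5) > copper (8.21)

["carbon steel", "zinc", "copper"]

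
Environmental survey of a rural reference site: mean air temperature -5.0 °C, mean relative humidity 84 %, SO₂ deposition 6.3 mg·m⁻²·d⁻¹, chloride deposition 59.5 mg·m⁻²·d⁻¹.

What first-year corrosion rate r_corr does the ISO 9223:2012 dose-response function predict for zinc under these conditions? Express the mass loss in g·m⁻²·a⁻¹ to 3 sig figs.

zinc: T≤10 °C ⇒ hinge +0.038·(-5.0−10) = -0.5700
  sulphur-dioxide contribution → 0.7814 μm/a
  chloride contribution → 0.23 μm/a
  ⇒ r_corr(zinc) = 1.011 μm/a
Convert to mass loss: 1.011 μm/a × 7.14 g/cm³ = 7.222 g·m⁻²·a⁻¹

r_corr = 7.22 g·m⁻²·a⁻¹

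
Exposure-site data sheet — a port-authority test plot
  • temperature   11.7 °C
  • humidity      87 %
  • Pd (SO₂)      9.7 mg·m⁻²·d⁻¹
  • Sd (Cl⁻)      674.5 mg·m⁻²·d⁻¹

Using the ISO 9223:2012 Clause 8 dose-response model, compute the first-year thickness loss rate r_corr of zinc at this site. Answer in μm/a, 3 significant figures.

zinc: T>10 °C ⇒ hinge -0.071·(11.7−10) = -0.1207
  sulphur-dioxide contribution → 1.7 μm/a
  chloride contribution → 3.888 μm/a
  total first-year rate 5.588 μm/a

r_corr = 5.59 μm/a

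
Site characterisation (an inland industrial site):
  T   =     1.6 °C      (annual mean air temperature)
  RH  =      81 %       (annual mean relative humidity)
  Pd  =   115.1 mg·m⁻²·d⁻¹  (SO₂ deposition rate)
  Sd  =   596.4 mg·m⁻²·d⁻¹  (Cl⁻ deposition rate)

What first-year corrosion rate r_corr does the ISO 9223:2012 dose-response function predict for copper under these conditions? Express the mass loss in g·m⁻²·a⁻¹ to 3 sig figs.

copper: f(T) = +0.126·(T−10) [T≤10 °C] = -1.0584
  sulphur-dioxide contribution → 0.7516 μm/a
  chloride contribution → 1.15 μm/a
  total first-year rate 1.901 μm/a
Convert to mass loss: 1.901 μm/a × 8.96 g/cm³ = 17.04 g·m⁻²·a⁻¹

r_corr = 17.0 g·m⁻²·a⁻¹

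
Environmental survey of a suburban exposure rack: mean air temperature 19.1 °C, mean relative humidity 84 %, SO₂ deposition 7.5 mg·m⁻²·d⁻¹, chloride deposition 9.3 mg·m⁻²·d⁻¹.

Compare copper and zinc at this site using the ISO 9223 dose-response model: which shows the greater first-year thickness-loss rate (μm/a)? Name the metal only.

copper

copper: T>10 °C ⇒ hinge -0.080·(19.1−10) = -0.7280
  Pd branch = 0.0053·Pd^0.26·e^(0.059·RH+f) = 0.6137 μm/a
  Cl⁻ term: 0.01025·9.3^0.27·exp(0.036·84+0.049·19.1) = 0.9817
  sum: 0.6137 + 0.9817 → r_corr = 1.595 μm/a
zinc: f(T) = -0.071·(T−10) [T>10 °C] = -0.6461
  SO₂ term: 0.0129·7.5^0.44·exp(0.046·84-0.6461) = 0.7819
  Cl⁻ term: 0.0175·9.3^0.57·exp(0.008·84+0.085·19.1) = 0.6194
  r_corr = 0.7819 + 0.6194 = 1.401 μm/a
Ordering by μm/a: copper (1.6) > zinc (1.4)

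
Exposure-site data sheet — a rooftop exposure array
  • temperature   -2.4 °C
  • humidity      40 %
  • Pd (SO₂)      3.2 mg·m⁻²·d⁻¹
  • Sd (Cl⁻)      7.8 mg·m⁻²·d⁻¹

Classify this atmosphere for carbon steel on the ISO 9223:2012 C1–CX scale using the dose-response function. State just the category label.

C2

carbon steel: f(T) = +0.150·(T−10) [T≤10 °C] = -1.8600
  Pd branch = 1.77·Pd^0.52·e^(0.02·RH+f) = 1.123 μm/a
  Cl⁻ term: 0.102·7.8^0.62·exp(0.033·40+0.04·-2.4) = 1.24
  sum: 1.123 + 1.24 → r_corr = 2.362 μm/a
Category bounds: 1.3…25 μm/a bracket r_corr ⇒ C2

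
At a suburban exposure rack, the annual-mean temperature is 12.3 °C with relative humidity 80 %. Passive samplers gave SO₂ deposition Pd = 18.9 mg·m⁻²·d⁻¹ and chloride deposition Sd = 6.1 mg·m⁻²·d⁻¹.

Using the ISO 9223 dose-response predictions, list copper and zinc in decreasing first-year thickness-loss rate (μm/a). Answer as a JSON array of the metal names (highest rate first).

["zinc", "copper"]

copper: temperature factor f = -0.080·(2.3) = -0.1840
  Pd branch = 0.0053·Pd^0.26·e^(0.059·RH+f) = 1.062 μm/a
  Sd branch = 0.01025·Sd^0.27·e^(0.036·RH+0.049·T) = 0.5436 μm/a
  sum: 1.062 + 0.5436 → r_corr = 1.606 μm/a
zinc: T>10 °C ⇒ hinge -0.071·(12.3−10) = -0.1633
  Pd branch = 0.0129·Pd^0.44·e^(0.046·RH+f) = 1.583 μm/a
  Sd branch = 0.0175·Sd^0.57·e^(0.008·RH+0.085·T) = 0.2647 μm/a
  sum: 1.583 + 0.2647 → r_corr = 1.848 μm/a
Ordering by μm/a: zinc (1.85) > copper (1.61)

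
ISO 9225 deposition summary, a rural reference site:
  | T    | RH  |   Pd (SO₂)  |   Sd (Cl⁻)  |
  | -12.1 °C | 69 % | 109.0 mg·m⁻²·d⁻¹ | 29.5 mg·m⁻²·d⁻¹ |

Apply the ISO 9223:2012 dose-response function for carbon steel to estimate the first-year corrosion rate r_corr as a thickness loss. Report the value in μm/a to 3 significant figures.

carbon steel: T≤10 °C ⇒ hinge +0.150·(-12.1−10) = -3.3150
  SO₂ term: 1.77·109.0^0.52·exp(0.02·69-3.3150) = 2.931
  Sd branch = 0.102·Sd^0.62·e^(0.033·RH+0.04·T) = 4.996 μm/a
  r_corr = 2.931 + 4.996 = 7.927 μm/a

r_corr = 7.93 μm/a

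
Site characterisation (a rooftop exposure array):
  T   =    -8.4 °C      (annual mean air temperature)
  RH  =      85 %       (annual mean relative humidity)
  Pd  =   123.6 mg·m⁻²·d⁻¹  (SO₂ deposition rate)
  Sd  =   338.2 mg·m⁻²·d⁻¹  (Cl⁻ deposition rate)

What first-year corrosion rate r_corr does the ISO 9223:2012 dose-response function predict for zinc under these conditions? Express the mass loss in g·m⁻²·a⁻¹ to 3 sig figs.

zinc: T≤10 °C ⇒ hinge +0.038·(-8.4−10) = -0.6992
  SO₂ term: 0.0129·123.6^0.44·exp(0.046·85-0.6992) = 2.664
  Sd branch = 0.0175·Sd^0.57·e^(0.008·RH+0.085·T) = 0.4676 μm/a
  sum: 2.664 + 0.4676 → r_corr = 3.131 μm/a
Convert to mass loss: 3.131 μm/a × 7.14 g/cm³ = 22.36 g·m⁻²·a⁻¹

r_corr = 22.4 g·m⁻²·a⁻¹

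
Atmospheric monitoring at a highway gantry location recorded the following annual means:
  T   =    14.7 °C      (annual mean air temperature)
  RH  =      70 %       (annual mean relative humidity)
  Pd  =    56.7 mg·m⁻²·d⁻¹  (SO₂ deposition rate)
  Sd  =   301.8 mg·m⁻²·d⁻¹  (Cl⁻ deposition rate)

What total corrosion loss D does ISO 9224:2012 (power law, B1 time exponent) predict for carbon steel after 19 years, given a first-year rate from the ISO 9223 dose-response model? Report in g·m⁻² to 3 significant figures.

D(19) = 4.00e+03 g·m⁻²

carbon steel: temperature factor f = -0.054·(4.7) = -0.2538
  Pd branch = 1.77·Pd^0.52·e^(0.02·RH+f) = 45.46 μm/a
  Cl⁻ term: 0.102·301.8^0.62·exp(0.033·70+0.04·14.7) = 63.77
  r_corr = 45.46 + 63.77 = 109.2 μm/a
Power-law: D(19) = r_corr · 19^0.523
  D(19) = 109.2 × 19^0.523 = 109.2 × 4.664 = 509.5 μm
  Mass loss = 509.5 μm × 7.85 g/cm³ = 3999 g·m⁻²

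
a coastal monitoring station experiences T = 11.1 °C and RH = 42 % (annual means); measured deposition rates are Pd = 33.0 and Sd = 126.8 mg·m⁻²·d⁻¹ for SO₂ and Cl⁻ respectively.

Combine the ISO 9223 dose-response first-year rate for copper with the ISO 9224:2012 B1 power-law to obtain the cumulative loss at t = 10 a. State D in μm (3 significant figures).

copper: T>10 °C ⇒ hinge -0.080·(11.1−10) = -0.0880
  sulphur-dioxide contribution → 0.1436 μm/a
  chloride contribution → 0.2961 μm/a
  total first-year rate 0.4397 μm/a
ISO 9224: D(t) = r_corr · t^b with b = 0.667 (copper, B1)
  D(10) = 0.4397 × 10^0.667 = 0.4397 × 4.645 = 2.042 μm

D(10) = 2.04 μm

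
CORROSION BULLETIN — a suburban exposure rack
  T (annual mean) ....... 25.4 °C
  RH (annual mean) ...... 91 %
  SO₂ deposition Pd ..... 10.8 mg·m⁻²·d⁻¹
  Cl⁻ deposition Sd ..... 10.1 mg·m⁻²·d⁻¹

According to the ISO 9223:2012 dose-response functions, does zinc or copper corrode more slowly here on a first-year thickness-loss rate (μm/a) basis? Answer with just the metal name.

zinc

zinc: T>10 °C ⇒ hinge -0.071·(25.4−10) = -1.0934
  Pd branch = 0.0129·Pd^0.44·e^(0.046·RH+f) = 0.8098 μm/a
  Cl⁻ term: 0.0175·10.1^0.57·exp(0.008·91+0.085·25.4) = 1.173
  sum: 0.8098 + 1.173 → r_corr = 1.983 μm/a
copper: temperature factor f = -0.080·(15.4) = -1.2320
  SO₂ term: 0.0053·10.8^0.26·exp(0.059·91-1.2320) = 0.6161
  Sd branch = 0.01025·Sd^0.27·e^(0.036·RH+0.049·T) = 1.759 μm/a
  sum: 0.6161 + 1.759 → r_corr = 2.375 μm/a
Ordering by μm/a: copper (2.37) > zinc (1.98)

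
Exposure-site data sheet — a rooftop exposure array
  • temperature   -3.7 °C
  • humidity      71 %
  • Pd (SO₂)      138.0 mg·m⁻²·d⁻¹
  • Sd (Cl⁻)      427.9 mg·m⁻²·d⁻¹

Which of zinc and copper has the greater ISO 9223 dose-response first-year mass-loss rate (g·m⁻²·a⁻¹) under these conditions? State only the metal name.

zinc: T≤10 °C ⇒ hinge +0.038·(-3.7−10) = -0.5206
  Pd branch = 0.0129·Pd^0.44·e^(0.046·RH+f) = 1.756 μm/a
  Cl⁻ term: 0.0175·427.9^0.57·exp(0.008·71+0.085·-3.7) = 0.7128
  sum: 1.756 + 0.7128 → r_corr = 2.469 μm/a
  mass loss = 2.469 μm/a × 7.14 g/cm³ = 17.63 g·m⁻²·a⁻¹
copper: temperature factor f = +0.126·(-13.7) = -1.7262
  Pd branch = 0.0053·Pd^0.26·e^(0.059·RH+f) = 0.224 μm/a
  Sd branch = 0.01025·Sd^0.27·e^(0.036·RH+0.049·T) = 0.5656 μm/a
  sum: 0.224 + 0.5656 → r_corr = 0.7896 μm/a
  mass loss = 0.7896 μm/a × 8.96 g/cm³ = 7.075 g·m⁻²·a⁻¹
Ordering by g·m⁻²·a⁻¹: zinc (17.6) > copper (7.07)

zinc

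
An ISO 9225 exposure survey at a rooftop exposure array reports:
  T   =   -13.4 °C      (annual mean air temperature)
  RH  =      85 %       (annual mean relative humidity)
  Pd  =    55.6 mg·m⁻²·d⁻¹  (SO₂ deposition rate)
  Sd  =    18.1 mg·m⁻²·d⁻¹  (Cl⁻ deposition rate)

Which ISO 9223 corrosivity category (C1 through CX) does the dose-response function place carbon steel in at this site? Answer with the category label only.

C2

carbon steel: temperature factor f = +0.150·(-23.4) = -3.5100
  Pd branch = 1.77·Pd^0.52·e^(0.02·RH+f) = 2.341 μm/a
  Cl⁻ term: 0.102·18.1^0.62·exp(0.033·85+0.04·-13.4) = 5.94
  r_corr = 2.341 + 5.94 = 8.281 μm/a
8.28 μm/a falls in (1.3, 25] for carbon steel → category C2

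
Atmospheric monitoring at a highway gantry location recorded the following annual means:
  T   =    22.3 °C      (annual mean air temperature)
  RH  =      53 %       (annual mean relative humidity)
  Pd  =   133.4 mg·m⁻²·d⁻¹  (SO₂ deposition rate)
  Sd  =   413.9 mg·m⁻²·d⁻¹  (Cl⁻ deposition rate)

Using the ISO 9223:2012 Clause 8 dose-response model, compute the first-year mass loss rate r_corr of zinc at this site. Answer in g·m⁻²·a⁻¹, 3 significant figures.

zinc: temperature factor f = -0.071·(12.3) = -0.8733
  sulphur-dioxide contribution → 0.5311 μm/a
  chloride contribution → 5.521 μm/a
  ⇒ r_corr(zinc) = 6.052 μm/a
Convert to mass loss: 6.052 μm/a × 7.14 g/cm³ = 43.21 g·m⁻²·a⁻¹

r_corr = 43.2 g·m⁻²·a⁻¹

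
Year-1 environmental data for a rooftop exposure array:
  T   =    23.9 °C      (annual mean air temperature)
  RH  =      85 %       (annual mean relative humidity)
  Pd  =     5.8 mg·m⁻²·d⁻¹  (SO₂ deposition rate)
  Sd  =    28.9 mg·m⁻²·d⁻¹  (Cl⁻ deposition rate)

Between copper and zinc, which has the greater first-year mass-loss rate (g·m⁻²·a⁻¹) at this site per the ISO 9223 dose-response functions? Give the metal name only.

copper

copper: T>10 °C ⇒ hinge -0.080·(23.9−10) = -1.1120
  sulphur-dioxide contribution → 0.4148 μm/a
  chloride contribution → 1.749 μm/a
  ⇒ r_corr(copper) = 2.163 μm/a
  mass loss = 2.163 μm/a × 8.96 g/cm³ = 19.38 g·m⁻²·a⁻¹
zinc: f(T) = -0.071·(T−10) [T>10 °C] = -0.9869
  sulphur-dioxide contribution → 0.52 μm/a
  chloride contribution → 1.792 μm/a
  total first-year rate 2.312 μm/a
  mass loss = 2.312 μm/a × 7.14 g/cm³ = 16.51 g·m⁻²·a⁻¹
Ordering by g·m⁻²·a⁻¹: copper (19.4) > zinc (16.5)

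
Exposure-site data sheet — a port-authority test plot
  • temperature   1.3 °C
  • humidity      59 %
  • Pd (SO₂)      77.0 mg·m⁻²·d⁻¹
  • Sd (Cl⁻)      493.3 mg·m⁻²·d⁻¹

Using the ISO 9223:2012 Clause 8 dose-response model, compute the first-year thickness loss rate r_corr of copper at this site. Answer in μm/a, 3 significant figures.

r_corr = 0.666 μm/a

copper: f(T) = +0.126·(T−10) [T≤10 °C] = -1.0962
  Pd branch = 0.0053·Pd^0.26·e^(0.059·RH+f) = 0.178 μm/a
  Sd branch = 0.01025·Sd^0.27·e^(0.036·RH+0.049·T) = 0.4875 μm/a
  sum: 0.178 + 0.4875 → r_corr = 0.6655 μm/a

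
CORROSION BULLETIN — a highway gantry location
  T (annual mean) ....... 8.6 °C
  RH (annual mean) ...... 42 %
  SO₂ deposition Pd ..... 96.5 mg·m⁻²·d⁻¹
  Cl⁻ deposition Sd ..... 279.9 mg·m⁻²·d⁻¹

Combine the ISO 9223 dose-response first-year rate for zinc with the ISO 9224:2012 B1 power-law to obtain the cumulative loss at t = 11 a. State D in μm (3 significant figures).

zinc: temperature factor f = +0.038·(-1.4) = -0.0532
  sulphur-dioxide contribution → 0.6306 μm/a
  chloride contribution → 1.262 μm/a
  total first-year rate 1.893 μm/a
Long-term exponent b (ISO 9224 Table 2, B1) = 0.813
  D(11) = 1.893 × 11^0.813 = 1.893 × 7.025 = 13.3 μm

D(11) = 13.3 μm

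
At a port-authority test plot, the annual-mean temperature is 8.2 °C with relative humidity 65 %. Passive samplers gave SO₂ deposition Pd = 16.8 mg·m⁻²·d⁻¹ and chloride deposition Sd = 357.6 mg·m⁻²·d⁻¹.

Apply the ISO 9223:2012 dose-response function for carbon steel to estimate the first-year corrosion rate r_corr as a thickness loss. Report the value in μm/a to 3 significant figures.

r_corr = 67.8 μm/a

carbon steel: temperature factor f = +0.150·(-1.8) = -0.2700
  sulphur-dioxide contribution → 21.5 μm/a
  chloride contribution → 46.31 μm/a
  ⇒ r_corr(carbon steel) = 67.82 μm/a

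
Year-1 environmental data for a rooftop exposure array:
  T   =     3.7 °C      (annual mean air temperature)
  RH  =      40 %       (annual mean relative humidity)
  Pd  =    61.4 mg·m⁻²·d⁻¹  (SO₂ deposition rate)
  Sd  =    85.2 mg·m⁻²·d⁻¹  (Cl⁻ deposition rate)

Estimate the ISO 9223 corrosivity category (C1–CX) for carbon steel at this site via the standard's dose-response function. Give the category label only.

C2

carbon steel: f(T) = +0.150·(T−10) [T≤10 °C] = -0.9450
  sulphur-dioxide contribution → 13.03 μm/a
  chloride contribution → 6.967 μm/a
  ⇒ r_corr(carbon steel) = 19.99 μm/a
Category bounds: 1.3…25 μm/a bracket r_corr ⇒ C2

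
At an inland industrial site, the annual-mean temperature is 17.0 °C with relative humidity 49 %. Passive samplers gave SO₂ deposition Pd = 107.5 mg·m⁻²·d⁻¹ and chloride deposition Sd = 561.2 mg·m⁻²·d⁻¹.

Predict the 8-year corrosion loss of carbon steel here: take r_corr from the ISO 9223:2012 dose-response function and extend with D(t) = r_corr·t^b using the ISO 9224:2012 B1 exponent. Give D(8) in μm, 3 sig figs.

carbon steel: T>10 °C ⇒ hinge -0.054·(17.0−10) = -0.3780
  sulphur-dioxide contribution → 36.79 μm/a
  chloride contribution → 51.36 μm/a
  total first-year rate 88.15 μm/a
Power-law: D(8) = r_corr · 8^0.523
  D(8) = 88.15 × 8^0.523 = 88.15 × 2.967 = 261.5 μm

D(8) = 262 μm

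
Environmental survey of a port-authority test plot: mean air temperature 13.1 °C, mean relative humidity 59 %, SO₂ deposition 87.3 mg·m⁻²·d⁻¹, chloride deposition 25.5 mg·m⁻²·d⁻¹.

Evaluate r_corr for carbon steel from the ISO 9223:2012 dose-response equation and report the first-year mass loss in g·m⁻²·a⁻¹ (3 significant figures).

r_corr = 461 g·m⁻²·a⁻¹

carbon steel: temperature factor f = -0.054·(3.1) = -0.1674
  SO₂ term: 1.77·87.3^0.52·exp(0.02·59-0.1674) = 49.78
  Cl⁻ term: 0.102·25.5^0.62·exp(0.033·59+0.04·13.1) = 8.991
  r_corr = 49.78 + 8.991 = 58.77 μm/a
Convert to mass loss: 58.77 μm/a × 7.85 g/cm³ = 461.4 g·m⁻²·a⁻¹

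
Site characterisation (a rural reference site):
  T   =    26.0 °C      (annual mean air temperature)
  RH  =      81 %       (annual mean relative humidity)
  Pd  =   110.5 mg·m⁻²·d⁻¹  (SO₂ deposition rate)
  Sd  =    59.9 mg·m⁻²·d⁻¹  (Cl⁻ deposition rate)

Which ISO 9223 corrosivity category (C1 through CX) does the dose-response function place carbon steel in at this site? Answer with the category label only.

carbon steel: T>10 °C ⇒ hinge -0.054·(26.0−10) = -0.8640
  SO₂ term: 1.77·110.5^0.52·exp(0.02·81-0.8640) = 43.54
  Cl⁻ term: 0.102·59.9^0.62·exp(0.033·81+0.04·26.0) = 52.86
  r_corr = 43.54 + 52.86 = 96.4 μm/a
Category bounds: 80…200 μm/a bracket r_corr ⇒ C5

C5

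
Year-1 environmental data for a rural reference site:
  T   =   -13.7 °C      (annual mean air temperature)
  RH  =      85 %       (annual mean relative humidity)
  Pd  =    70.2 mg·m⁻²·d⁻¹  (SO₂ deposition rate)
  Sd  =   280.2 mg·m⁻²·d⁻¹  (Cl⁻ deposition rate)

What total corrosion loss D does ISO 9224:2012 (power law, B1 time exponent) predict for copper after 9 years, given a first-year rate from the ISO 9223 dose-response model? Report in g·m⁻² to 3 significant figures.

copper: T≤10 °C ⇒ hinge +0.126·(-13.7−10) = -2.9862
  Pd branch = 0.0053·Pd^0.26·e^(0.059·RH+f) = 0.1217 μm/a
  Cl⁻ term: 0.01025·280.2^0.27·exp(0.036·85+0.049·-13.7) = 0.5116
  r_corr = 0.1217 + 0.5116 = 0.6333 μm/a
Long-term exponent b (ISO 9224 Table 2, B1) = 0.667
  D(9) = 0.6333 × 9^0.667 = 0.6333 × 4.33 = 2.742 μm
  Mass loss = 2.742 μm × 8.96 g/cm³ = 24.57 g·m⁻²

D(9) = 24.6 g·m⁻²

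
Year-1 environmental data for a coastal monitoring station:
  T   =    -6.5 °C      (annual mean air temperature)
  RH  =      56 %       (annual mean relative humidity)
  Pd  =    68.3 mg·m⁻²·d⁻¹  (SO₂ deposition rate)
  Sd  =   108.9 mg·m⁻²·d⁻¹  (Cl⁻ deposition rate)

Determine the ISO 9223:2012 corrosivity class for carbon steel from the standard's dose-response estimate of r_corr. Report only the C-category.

C2

carbon steel: f(T) = +0.150·(T−10) [T≤10 °C] = -2.4750
  SO₂ term: 1.77·68.3^0.52·exp(0.02·56-2.4750) = 4.106
  Cl⁻ term: 0.102·108.9^0.62·exp(0.033·56+0.04·-6.5) = 9.146
  r_corr = 4.106 + 9.146 = 13.25 μm/a
ISO 9223 Table 2 (carbon steel): 1.3 < 13.3 ≤ 25 μm/a ⇒ C2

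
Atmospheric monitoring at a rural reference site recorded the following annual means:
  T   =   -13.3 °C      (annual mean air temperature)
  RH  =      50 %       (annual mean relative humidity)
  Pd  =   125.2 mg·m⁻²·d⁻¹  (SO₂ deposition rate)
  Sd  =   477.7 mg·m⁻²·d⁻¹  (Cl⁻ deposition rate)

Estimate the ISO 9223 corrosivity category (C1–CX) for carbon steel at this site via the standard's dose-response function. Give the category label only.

carbon steel: T≤10 °C ⇒ hinge +0.150·(-13.3−10) = -3.4950
  Pd branch = 1.77·Pd^0.52·e^(0.02·RH+f) = 1.8 μm/a
  Sd branch = 0.102·Sd^0.62·e^(0.033·RH+0.04·T) = 14.3 μm/a
  sum: 1.8 + 14.3 → r_corr = 16.1 μm/a
Category bounds: 1.3…25 μm/a bracket r_corr ⇒ C2

C2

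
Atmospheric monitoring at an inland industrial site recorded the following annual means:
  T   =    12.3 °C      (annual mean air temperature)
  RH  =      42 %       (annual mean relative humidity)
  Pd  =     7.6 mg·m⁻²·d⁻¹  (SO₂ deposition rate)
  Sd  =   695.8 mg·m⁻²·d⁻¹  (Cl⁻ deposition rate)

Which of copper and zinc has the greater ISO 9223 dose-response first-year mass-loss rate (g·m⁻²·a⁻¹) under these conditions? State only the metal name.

zinc

copper: T>10 °C ⇒ hinge -0.080·(12.3−10) = -0.1840
  Pd branch = 0.0053·Pd^0.26·e^(0.059·RH+f) = 0.08903 μm/a
  Sd branch = 0.01025·Sd^0.27·e^(0.036·RH+0.049·T) = 0.4973 μm/a
  sum: 0.08903 + 0.4973 → r_corr = 0.5863 μm/a
  mass loss = 0.5863 μm/a × 8.96 g/cm³ = 5.253 g·m⁻²·a⁻¹
zinc: f(T) = -0.071·(T−10) [T>10 °C] = -0.1633
  Pd branch = 0.0129·Pd^0.44·e^(0.046·RH+f) = 0.1846 μm/a
  Cl⁻ term: 0.0175·695.8^0.57·exp(0.008·42+0.085·12.3) = 2.906
  r_corr = 0.1846 + 2.906 = 3.09 μm/a
  mass loss = 3.09 μm/a × 7.14 g/cm³ = 22.06 g·m⁻²·a⁻¹
Ordering by g·m⁻²·a⁻¹: zinc (22.1) > copper (5.25)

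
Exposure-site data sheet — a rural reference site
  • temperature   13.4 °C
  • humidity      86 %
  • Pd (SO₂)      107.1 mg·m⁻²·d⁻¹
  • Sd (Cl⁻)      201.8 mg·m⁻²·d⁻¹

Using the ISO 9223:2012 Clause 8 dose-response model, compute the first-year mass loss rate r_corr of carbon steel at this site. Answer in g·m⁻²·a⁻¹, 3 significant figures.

r_corr = 1.36e+03 g·m⁻²·a⁻¹

carbon steel: temperature factor f = -0.054·(3.4) = -0.1836
  SO₂ term: 1.77·107.1^0.52·exp(0.02·86-0.1836) = 93.48
  Sd branch = 0.102·Sd^0.62·e^(0.033·RH+0.04·T) = 79.98 μm/a
  r_corr = 93.48 + 79.98 = 173.5 μm/a
Convert to mass loss: 173.5 μm/a × 7.85 g/cm³ = 1362 g·m⁻²·a⁻¹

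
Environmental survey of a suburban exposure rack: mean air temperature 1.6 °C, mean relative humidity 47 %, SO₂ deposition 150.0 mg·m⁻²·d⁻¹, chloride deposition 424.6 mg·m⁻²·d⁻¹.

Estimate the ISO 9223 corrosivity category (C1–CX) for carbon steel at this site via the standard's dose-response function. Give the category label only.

carbon steel: temperature factor f = +0.150·(-8.4) = -1.2600
  SO₂ term: 1.77·150.0^0.52·exp(0.02·47-1.2600) = 17.4
  Sd branch = 0.102·Sd^0.62·e^(0.033·RH+0.04·T) = 21.84 μm/a
  r_corr = 17.4 + 21.84 = 39.24 μm/a
39.2 μm/a falls in (25, 50] for carbon steel → category C3

C3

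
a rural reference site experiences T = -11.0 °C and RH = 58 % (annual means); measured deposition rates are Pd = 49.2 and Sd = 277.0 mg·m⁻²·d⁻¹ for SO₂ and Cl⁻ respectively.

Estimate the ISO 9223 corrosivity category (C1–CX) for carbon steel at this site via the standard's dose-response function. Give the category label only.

carbon steel: temperature factor f = +0.150·(-21.0) = -3.1500
  Pd branch = 1.77·Pd^0.52·e^(0.02·RH+f) = 1.835 μm/a
  Sd branch = 0.102·Sd^0.62·e^(0.033·RH+0.04·T) = 14.56 μm/a
  r_corr = 1.835 + 14.56 = 16.39 μm/a
16.4 μm/a falls in (1.3, 25] for carbon steel → category C2

C2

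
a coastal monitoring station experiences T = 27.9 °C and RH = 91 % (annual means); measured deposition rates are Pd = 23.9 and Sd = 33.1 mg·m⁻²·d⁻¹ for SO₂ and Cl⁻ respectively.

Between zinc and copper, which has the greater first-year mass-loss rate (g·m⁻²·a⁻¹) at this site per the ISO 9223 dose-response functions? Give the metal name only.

copper

zinc: f(T) = -0.071·(T−10) [T>10 °C] = -1.2709
  sulphur-dioxide contribution → 0.9618 μm/a
  chloride contribution → 2.854 μm/a
  ⇒ r_corr(zinc) = 3.816 μm/a
  mass loss = 3.816 μm/a × 7.14 g/cm³ = 27.24 g·m⁻²·a⁻¹
copper: f(T) = -0.080·(T−10) [T>10 °C] = -1.4320
  sulphur-dioxide contribution → 0.6201 μm/a
  chloride contribution → 2.739 μm/a
  total first-year rate 3.359 μm/a
  mass loss = 3.359 μm/a × 8.96 g/cm³ = 30.1 g·m⁻²·a⁻¹
Ordering by g·m⁻²·a⁻¹: copper (30.1) > zinc (27.2)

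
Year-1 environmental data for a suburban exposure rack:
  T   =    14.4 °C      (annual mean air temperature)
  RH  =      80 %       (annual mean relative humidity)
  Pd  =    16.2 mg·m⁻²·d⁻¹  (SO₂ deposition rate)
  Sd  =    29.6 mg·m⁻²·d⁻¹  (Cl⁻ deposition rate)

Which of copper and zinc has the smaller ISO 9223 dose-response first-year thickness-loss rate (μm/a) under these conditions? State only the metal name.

copper

copper: T>10 °C ⇒ hinge -0.080·(14.4−10) = -0.3520
  SO₂ term: 0.0053·16.2^0.26·exp(0.059·80-0.3520) = 0.8625
  Sd branch = 0.01025·Sd^0.27·e^(0.036·RH+0.049·T) = 0.923 μm/a
  r_corr = 0.8625 + 0.923 = 1.785 μm/a
zinc: temperature factor f = -0.071·(4.4) = -0.3124
  Pd branch = 0.0129·Pd^0.44·e^(0.046·RH+f) = 1.274 μm/a
  Cl⁻ term: 0.0175·29.6^0.57·exp(0.008·80+0.085·14.4) = 0.7784
  r_corr = 1.274 + 0.7784 = 2.053 μm/a
Ordering by μm/a: zinc (2.05) > copper (1.79)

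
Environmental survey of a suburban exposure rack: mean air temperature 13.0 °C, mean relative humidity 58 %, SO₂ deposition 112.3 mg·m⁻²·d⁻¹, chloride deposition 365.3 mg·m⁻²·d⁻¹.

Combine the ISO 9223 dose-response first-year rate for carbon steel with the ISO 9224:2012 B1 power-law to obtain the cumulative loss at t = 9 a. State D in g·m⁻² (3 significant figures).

D(9) = 2.50e+03 g·m⁻²

carbon steel: T>10 °C ⇒ hinge -0.054·(13.0−10) = -0.1620
  Pd branch = 1.77·Pd^0.52·e^(0.02·RH+f) = 55.92 μm/a
  Cl⁻ term: 0.102·365.3^0.62·exp(0.033·58+0.04·13.0) = 45.14
  r_corr = 55.92 + 45.14 = 101.1 μm/a
Long-term exponent b (ISO 9224 Table 2, B1) = 0.523
  D(9) = 101.1 × 9^0.523 = 101.1 × 3.156 = 318.9 μm
  Mass loss = 318.9 μm × 7.85 g/cm³ = 2503 g·m⁻²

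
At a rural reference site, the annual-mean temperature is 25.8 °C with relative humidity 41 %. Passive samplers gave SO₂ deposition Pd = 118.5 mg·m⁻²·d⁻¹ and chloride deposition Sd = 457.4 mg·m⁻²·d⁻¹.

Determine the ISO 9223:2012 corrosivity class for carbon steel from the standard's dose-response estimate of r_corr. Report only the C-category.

C4

carbon steel: T>10 °C ⇒ hinge -0.054·(25.8−10) = -0.8532
  SO₂ term: 1.77·118.5^0.52·exp(0.02·41-0.8532) = 20.51
  Cl⁻ term: 0.102·457.4^0.62·exp(0.033·41+0.04·25.8) = 49.41
  sum: 20.51 + 49.41 → r_corr = 69.91 μm/a
ISO 9223 Table 2 (carbon steel): 50 < 69.9 ≤ 80 μm/a ⇒ C4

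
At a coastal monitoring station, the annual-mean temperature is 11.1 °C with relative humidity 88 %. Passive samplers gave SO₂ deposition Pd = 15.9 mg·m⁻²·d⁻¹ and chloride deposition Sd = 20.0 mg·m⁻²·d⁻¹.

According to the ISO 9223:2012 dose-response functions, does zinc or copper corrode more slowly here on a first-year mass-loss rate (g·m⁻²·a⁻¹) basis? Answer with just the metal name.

zinc

zinc: temperature factor f = -0.071·(1.1) = -0.0781
  sulphur-dioxide contribution → 2.308 μm/a
  chloride contribution → 0.5013 μm/a
  ⇒ r_corr(zinc) = 2.81 μm/a
  mass loss = 2.81 μm/a × 7.14 g/cm³ = 20.06 g·m⁻²·a⁻¹
copper: temperature factor f = -0.080·(1.1) = -0.0880
  sulphur-dioxide contribution → 1.792 μm/a
  chloride contribution → 0.942 μm/a
  total first-year rate 2.734 μm/a
  mass loss = 2.734 μm/a × 8.96 g/cm³ = 24.49 g·m⁻²·a⁻¹
Ordering by g·m⁻²·a⁻¹: copper (24.5) > zinc (20.1)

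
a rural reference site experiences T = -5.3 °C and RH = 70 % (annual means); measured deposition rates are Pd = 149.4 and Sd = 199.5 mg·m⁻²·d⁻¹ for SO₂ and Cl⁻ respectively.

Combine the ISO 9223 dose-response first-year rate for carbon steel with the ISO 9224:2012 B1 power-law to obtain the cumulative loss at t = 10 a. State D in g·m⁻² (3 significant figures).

carbon steel: T≤10 °C ⇒ hinge +0.150·(-5.3−10) = -2.2950
  sulphur-dioxide contribution → 9.771 μm/a
  chloride contribution → 22.17 μm/a
  ⇒ r_corr(carbon steel) = 31.94 μm/a
Power-law: D(10) = r_corr · 10^0.523
  D(10) = 31.94 × 10^0.523 = 31.94 × 3.334 = 106.5 μm
  Mass loss = 106.5 μm × 7.85 g/cm³ = 836 g·m⁻²

D(10) = 836 g·m⁻²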